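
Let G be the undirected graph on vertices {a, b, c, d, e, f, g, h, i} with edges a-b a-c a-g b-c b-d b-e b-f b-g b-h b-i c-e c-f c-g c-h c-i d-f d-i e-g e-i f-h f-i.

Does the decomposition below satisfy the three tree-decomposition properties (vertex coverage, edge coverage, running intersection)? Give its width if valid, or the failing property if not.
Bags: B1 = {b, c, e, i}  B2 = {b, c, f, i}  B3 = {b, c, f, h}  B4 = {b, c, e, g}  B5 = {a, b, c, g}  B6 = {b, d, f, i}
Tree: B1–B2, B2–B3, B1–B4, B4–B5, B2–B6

Yes; width 3.

Checking the three conditions: (i) the bags cover all of {a, b, c, d, e, f, g, h, i}; (ii) for each edge, some bag contains both endpoints; (iii) the bags containing any fixed vertex form a subtree. All hold, so the decomposition is valid with width 4 − 1 = 3.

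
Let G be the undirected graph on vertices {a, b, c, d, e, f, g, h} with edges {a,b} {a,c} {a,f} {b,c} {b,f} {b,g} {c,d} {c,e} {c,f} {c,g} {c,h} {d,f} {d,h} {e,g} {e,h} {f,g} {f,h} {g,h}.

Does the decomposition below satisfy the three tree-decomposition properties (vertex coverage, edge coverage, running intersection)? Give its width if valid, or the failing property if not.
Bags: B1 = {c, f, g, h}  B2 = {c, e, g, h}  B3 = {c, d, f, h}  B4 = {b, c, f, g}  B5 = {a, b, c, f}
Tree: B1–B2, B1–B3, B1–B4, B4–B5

Every vertex of G appears in some bag (union = {a, b, c, d, e, f, g, h}); every edge is covered by a bag; and for each vertex v the set of bags containing v is connected in the bag tree. The decomposition is therefore valid. The largest bag has 4 vertices, so the width is 3.

Yes; width 3.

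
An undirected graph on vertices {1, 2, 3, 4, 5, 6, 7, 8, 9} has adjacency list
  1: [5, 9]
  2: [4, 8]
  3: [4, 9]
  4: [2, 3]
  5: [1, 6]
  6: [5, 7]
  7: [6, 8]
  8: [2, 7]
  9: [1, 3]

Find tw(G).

2

A width-2 tree decomposition is:
Bags: B1 = {2, 4, 8}  B2 = {4, 7, 8}  B3 = {4, 6, 7}  B4 = {4, 5, 6}  B5 = {1, 4, 5}  B6 = {1, 4, 9}  B7 = {3, 4, 9}
Tree: B1–B2, B2–B3, B3–B4, B4–B5, B5–B6, B6–B7
Each bag holds 3 vertices, so the decomposition has width 2, which upper-bounds the treewidth. The edges 4–2–8–7–6–5–1–9–3–4 form a cycle, so G is not a tree and its treewidth is at least 2. Hence tw(G) = 2 exactly.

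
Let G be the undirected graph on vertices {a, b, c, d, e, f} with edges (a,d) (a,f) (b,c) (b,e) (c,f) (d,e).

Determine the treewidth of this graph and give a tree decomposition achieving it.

Treewidth 2.
One optimal decomposition is:
Bags: B1 = {a, d, f}  B2 = {c, d, f}  B3 = {b, c, d}  B4 = {b, d, e}
Tree: B1–B2, B2–B3, B3–B4

The largest bag has 3 vertices, giving width 2; this decomposition certifies tw(G) ≤ 2. For the lower bound, G contains the cycle d–a–f–c–b–e–d, so G is not a forest; only forests have treewidth ≤ 1, hence tw(G) ≥ 2. Hence tw(G) = 2 exactly.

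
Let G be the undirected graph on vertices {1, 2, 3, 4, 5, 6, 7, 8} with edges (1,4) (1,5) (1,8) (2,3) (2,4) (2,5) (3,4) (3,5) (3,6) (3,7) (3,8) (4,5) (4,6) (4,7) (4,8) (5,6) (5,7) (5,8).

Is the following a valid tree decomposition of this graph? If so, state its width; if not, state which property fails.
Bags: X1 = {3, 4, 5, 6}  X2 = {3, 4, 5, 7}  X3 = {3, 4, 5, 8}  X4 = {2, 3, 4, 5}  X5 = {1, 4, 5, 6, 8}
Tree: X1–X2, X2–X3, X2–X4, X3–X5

No — bags containing vertex 6 are not connected in the tree.

A tree decomposition must satisfy three properties: every vertex lies in some bag; for every edge, both endpoints lie together in some bag; and for every vertex, the bags containing it form a connected subtree. Here bags containing vertex 6 are not connected in the tree, so the decomposition is invalid.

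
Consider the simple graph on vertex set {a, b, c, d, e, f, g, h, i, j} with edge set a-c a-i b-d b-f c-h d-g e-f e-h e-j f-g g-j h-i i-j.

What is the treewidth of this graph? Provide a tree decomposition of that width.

Each bag holds 3 vertices, so the decomposition has width 2, which upper-bounds the treewidth. Since b–d–g–f–b is a cycle in G, G is not acyclic. Forests are exactly the graphs of treewidth ≤ 1, so tw(G) ≥ 2. The upper and lower bounds meet at 2, so that is the treewidth.

Treewidth 2.
Bags: B1 = {b, d, f}  B2 = {d, f, g}  B3 = {e, f, g}  B4 = {e, g, j}  B5 = {e, h, j}  B6 = {h, i, j}  B7 = {c, h, i}  B8 = {a, c, i}
Tree: B1–B2, B2–B3, B3–B4, B4–B5, B5–B6, B6–B7, B7–B8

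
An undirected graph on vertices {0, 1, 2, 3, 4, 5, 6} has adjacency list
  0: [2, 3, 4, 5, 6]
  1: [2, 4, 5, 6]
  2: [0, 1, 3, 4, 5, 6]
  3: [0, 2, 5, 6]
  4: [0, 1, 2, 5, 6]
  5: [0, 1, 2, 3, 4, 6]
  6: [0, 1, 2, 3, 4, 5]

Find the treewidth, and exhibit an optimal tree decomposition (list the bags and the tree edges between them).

Treewidth 4.
Bags: B1 = {0, 2, 4, 5, 6}  B2 = {1, 2, 4, 5, 6}  B3 = {0, 2, 3, 5, 6}
Tree: B1–B2, B1–B3

Every bag has size at most 5, so the width is 5 − 1 = 4 and tw(G) ≤ 4. Conversely, {0, 2, 3, 5, 6} is a clique of size 5, and the vertices of any clique must share a bag in every tree decomposition; so some bag has ≥ 5 vertices and tw(G) ≥ 4. The upper and lower bounds meet at 4, so that is the treewidth.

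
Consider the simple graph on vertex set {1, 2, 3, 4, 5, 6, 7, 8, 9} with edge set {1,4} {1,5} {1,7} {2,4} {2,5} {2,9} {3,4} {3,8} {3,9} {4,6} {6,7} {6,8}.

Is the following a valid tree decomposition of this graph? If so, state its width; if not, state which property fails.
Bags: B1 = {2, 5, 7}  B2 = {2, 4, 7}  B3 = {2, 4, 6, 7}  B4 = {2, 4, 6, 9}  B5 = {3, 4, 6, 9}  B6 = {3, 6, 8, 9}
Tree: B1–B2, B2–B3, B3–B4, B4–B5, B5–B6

No — vertex 1 appears in no bag.

A tree decomposition must satisfy three properties: every vertex lies in some bag; for every edge, both endpoints lie together in some bag; and for every vertex, the bags containing it form a connected subtree. Here vertex 1 appears in no bag, so the decomposition is invalid.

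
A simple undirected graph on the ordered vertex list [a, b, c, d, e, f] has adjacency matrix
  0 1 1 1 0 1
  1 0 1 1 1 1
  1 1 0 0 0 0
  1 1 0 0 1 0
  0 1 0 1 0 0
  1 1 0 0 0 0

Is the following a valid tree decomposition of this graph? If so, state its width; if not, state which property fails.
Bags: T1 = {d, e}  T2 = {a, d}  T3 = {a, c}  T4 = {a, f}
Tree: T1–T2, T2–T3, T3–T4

No — vertex b appears in no bag.

A tree decomposition must satisfy three properties: every vertex lies in some bag; for every edge, both endpoints lie together in some bag; and for every vertex, the bags containing it form a connected subtree. Here vertex b appears in no bag, so the decomposition is invalid.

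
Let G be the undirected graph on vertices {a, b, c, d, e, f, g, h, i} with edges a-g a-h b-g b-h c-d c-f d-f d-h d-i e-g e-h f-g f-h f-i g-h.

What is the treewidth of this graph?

A width-2 tree decomposition is:
Bags: B1 = {e, g, h}  B2 = {f, g, h}  B3 = {d, f, h}  B4 = {b, g, h}  B5 = {d, f, i}  B6 = {a, g, h}  B7 = {c, d, f}
Tree: B1–B2, B2–B3, B1–B4, B3–B5, B4–B6, B5–B7
Each bag holds 3 vertices, so the decomposition has width 2, which upper-bounds the treewidth. For the lower bound, the 3 vertices {d, f, h} are pairwise adjacent, and any tree decomposition puts a clique entirely inside one bag — forcing width ≥ 2. Combining the bounds, tw(G) = 2.

2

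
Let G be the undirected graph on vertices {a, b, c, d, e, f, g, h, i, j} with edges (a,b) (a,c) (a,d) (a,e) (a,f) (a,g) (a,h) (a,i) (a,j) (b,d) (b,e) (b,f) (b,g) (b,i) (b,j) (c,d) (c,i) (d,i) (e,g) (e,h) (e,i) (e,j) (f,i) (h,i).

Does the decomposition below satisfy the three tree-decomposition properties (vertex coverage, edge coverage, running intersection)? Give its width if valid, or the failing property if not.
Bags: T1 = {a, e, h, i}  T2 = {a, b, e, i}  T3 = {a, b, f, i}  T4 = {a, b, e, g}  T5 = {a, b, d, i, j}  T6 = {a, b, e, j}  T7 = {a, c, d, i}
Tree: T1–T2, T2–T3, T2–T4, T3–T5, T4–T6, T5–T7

No — bags containing vertex j are not connected in the tree.

A tree decomposition must satisfy three properties: every vertex lies in some bag; for every edge, both endpoints lie together in some bag; and for every vertex, the bags containing it form a connected subtree. Here bags containing vertex j are not connected in the tree, so the decomposition is invalid.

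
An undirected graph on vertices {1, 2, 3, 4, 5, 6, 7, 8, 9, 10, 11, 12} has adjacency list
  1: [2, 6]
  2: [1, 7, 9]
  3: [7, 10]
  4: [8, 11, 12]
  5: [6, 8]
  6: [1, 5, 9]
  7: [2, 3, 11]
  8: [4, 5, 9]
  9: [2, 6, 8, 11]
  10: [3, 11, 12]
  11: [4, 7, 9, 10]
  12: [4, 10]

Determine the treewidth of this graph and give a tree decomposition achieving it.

The largest bag has 4 vertices, giving width 3; this decomposition certifies tw(G) ≤ 3. For the lower bound: the 4 vertex sets {1,5,6}, {8}, {9}, {2,4,7,11} are disjoint, each induces a connected subgraph, and every pair is joined by at least one edge of G. Contracting each set to a single vertex therefore yields K_{4} as a minor, and since treewidth is minor-monotone, tw(G) ≥ tw(K_{4}) = 3. Combining the bounds, tw(G) = 3.

Treewidth 3.
Bags: B1 = {1, 5, 6, 8}  B2 = {1, 6, 8, 9}  B3 = {1, 2, 8, 9}  B4 = {2, 4, 8, 9}  B5 = {2, 4, 9, 11}  B6 = {2, 4, 7, 11}  B7 = {4, 7, 11, 12}  B8 = {7, 10, 11, 12}  B9 = {3, 7, 10, 12}
Tree: B1–B2, B2–B3, B3–B4, B4–B5, B5–B6, B6–B7, B7–B8, B8–B9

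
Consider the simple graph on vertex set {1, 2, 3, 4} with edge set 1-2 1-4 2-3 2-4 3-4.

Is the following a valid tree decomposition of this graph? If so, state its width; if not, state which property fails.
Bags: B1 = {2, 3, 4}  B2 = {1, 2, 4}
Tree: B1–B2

Yes; width 2.

Every vertex of G appears in some bag (union = {1, 2, 3, 4}); every edge is covered by a bag; and for each vertex v the set of bags containing v is connected in the bag tree. The decomposition is therefore valid. The largest bag has 3 vertices, so the width is 2.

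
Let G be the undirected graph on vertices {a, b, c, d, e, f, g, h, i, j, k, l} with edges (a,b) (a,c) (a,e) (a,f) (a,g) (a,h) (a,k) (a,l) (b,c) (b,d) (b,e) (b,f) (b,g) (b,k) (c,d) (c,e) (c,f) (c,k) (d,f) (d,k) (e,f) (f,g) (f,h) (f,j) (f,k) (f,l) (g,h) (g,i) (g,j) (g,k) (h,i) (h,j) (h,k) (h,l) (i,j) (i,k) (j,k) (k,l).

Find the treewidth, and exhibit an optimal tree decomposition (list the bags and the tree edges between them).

Every bag has size at most 5, so the width is 5 − 1 = 4 and tw(G) ≤ 4. Conversely, {a, b, c, e, f} is a clique of size 5, and the vertices of any clique must share a bag in every tree decomposition; so some bag has ≥ 5 vertices and tw(G) ≥ 4. Hence tw(G) = 4 exactly.

Treewidth 4.
Bags: B1 = {a, f, g, h, k}  B2 = {a, b, f, g, k}  B3 = {a, b, c, f, k}  B4 = {f, g, h, j, k}  B5 = {b, c, d, f, k}  B6 = {g, h, i, j, k}  B7 = {a, f, h, k, l}  B8 = {a, b, c, e, f}
Tree: B1–B2, B2–B3, B1–B4, B3–B5, B4–B6, B1–B7, B3–B8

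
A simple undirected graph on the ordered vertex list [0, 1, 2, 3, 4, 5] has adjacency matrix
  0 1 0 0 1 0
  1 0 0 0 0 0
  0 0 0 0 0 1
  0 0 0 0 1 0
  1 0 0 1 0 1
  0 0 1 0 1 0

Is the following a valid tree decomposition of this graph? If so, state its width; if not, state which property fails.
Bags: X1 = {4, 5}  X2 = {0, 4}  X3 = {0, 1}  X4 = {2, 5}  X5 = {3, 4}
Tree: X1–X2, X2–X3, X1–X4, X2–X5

Yes; width 1.

Checking the three conditions: (i) the bags cover all of {0, 1, 2, 3, 4, 5}; (ii) for each edge, some bag contains both endpoints; (iii) the bags containing any fixed vertex form a subtree. All hold, so the decomposition is valid with width 2 − 1 = 1.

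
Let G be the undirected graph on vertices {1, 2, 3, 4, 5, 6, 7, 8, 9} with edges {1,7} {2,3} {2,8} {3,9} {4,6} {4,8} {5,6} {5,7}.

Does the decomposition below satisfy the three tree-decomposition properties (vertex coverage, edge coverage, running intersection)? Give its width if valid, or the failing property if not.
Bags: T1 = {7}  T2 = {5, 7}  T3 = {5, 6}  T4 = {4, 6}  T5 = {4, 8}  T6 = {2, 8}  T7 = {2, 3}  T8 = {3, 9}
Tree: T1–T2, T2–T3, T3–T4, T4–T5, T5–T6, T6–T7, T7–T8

A tree decomposition must satisfy three properties: every vertex lies in some bag; for every edge, both endpoints lie together in some bag; and for every vertex, the bags containing it form a connected subtree. Here vertex 1 appears in no bag, so the decomposition is invalid.

No — vertex 1 appears in no bag.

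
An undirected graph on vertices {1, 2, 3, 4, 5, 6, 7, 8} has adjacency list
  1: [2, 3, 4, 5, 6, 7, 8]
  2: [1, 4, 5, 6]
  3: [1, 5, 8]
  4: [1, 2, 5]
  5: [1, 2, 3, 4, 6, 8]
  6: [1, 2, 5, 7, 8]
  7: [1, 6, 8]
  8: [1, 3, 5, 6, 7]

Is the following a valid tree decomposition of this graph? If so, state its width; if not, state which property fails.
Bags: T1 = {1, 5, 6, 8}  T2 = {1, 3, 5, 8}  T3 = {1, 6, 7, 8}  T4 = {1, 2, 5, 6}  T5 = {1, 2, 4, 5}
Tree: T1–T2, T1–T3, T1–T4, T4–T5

Yes; width 3.

Vertex coverage: the bags together contain {1, 2, 3, 4, 5, 6, 7, 8}, the full vertex set. Edge coverage: each edge of G has both endpoints in at least one bag. Running intersection: for every vertex, the bags containing it form a connected subtree. All three properties hold, so this is a valid tree decomposition of width max|bag| − 1 = 3, and hence tw(G) ≤ 3.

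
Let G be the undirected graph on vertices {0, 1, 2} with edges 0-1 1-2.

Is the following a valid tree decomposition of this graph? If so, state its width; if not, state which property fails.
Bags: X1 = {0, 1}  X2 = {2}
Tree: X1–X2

No — edge (1,2) lies in no bag.

A tree decomposition must satisfy three properties: every vertex lies in some bag; for every edge, both endpoints lie together in some bag; and for every vertex, the bags containing it form a connected subtree. Here edge (1,2) lies in no bag, so the decomposition is invalid.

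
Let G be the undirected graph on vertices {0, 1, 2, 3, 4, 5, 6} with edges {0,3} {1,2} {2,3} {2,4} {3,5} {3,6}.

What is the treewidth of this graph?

1

A width-1 tree decomposition is:
Bags: B1 = {2, 3}  B2 = {3, 6}  B3 = {0, 3}  B4 = {2, 4}  B5 = {1, 2}  B6 = {3, 5}
Tree: B1–B2, B2–B3, B1–B4, B4–B5, B1–B6
Each bag holds 2 vertices, so the decomposition has width 1, which upper-bounds the treewidth. Since G has at least one edge (e.g. 3–2), it is not an edgeless graph, so tw(G) ≥ 1. Combining the bounds, tw(G) = 1.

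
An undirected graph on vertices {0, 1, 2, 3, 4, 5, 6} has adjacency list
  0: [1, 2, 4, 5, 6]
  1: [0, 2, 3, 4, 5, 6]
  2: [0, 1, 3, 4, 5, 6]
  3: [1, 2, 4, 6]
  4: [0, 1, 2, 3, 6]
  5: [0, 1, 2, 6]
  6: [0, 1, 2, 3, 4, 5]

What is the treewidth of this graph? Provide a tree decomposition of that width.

Treewidth 4.
One optimal decomposition is:
Bags: B1 = {0, 1, 2, 5, 6}  B2 = {0, 1, 2, 4, 6}  B3 = {1, 2, 3, 4, 6}
Tree: B1–B2, B2–B3

The largest bag has 5 vertices, giving width 4; this decomposition certifies tw(G) ≤ 4. Conversely, {0, 1, 2, 4, 6} is a clique of size 5, and the vertices of any clique must share a bag in every tree decomposition; so some bag has ≥ 5 vertices and tw(G) ≥ 4. Therefore the treewidth is 4.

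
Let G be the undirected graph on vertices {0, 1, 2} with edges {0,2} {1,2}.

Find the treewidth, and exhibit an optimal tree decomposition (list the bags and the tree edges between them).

Treewidth 1.
One optimal decomposition is:
Bags: B1 = {1, 2}  B2 = {0, 2}
Tree: B1–B2

Every bag has size at most 2, so the width is 2 − 1 = 1 and tw(G) ≤ 1. Any graph with an edge has treewidth ≥ 1, and G has the edge 1–2. The upper and lower bounds meet at 1, so that is the treewidth.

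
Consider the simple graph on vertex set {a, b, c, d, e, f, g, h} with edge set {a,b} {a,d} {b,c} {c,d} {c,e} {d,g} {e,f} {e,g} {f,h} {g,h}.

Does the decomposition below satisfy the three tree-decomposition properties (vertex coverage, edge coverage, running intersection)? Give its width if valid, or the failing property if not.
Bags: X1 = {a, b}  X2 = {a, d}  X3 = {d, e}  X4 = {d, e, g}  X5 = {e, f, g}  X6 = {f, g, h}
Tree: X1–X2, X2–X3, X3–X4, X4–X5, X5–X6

A tree decomposition must satisfy three properties: every vertex lies in some bag; for every edge, both endpoints lie together in some bag; and for every vertex, the bags containing it form a connected subtree. Here vertex c appears in no bag, so the decomposition is invalid.

No — vertex c appears in no bag.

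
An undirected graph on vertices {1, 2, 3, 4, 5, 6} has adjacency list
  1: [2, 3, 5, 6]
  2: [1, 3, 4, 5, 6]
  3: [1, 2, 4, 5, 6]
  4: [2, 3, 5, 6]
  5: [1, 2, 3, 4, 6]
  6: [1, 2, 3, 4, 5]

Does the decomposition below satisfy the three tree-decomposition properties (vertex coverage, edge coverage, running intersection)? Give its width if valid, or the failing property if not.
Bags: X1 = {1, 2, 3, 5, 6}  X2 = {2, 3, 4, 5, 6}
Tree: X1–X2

Yes; width 4.

Checking the three conditions: (i) the bags cover all of {1, 2, 3, 4, 5, 6}; (ii) for each edge, some bag contains both endpoints; (iii) the bags containing any fixed vertex form a subtree. All hold, so the decomposition is valid with width 5 − 1 = 4.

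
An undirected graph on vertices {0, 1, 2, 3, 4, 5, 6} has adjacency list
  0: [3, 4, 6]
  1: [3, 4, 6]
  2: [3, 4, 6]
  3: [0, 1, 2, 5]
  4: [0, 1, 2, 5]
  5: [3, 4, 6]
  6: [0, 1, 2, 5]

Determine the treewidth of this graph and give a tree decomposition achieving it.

Treewidth 3.
One optimal decomposition is:
Bags: B1 = {1, 3, 4, 6}  B2 = {0, 3, 4, 6}  B3 = {3, 4, 5, 6}  B4 = {2, 3, 4, 6}
Tree: B1–B2, B2–B3, B3–B4

The largest bag has 4 vertices, giving width 3; this decomposition certifies tw(G) ≤ 3. For the lower bound: the 4 vertex sets {1,3}, {0,6}, {4}, {5} are disjoint, each induces a connected subgraph, and every pair is joined by at least one edge of G. Contracting each set to a single vertex therefore yields K_{4} as a minor, and since treewidth is minor-monotone, tw(G) ≥ tw(K_{4}) = 3. The upper and lower bounds meet at 3, so that is the treewidth.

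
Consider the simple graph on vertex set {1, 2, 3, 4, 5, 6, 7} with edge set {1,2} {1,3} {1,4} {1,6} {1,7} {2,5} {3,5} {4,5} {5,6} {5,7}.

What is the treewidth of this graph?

A width-2 tree decomposition is:
Bags: B1 = {1, 3, 5}  B2 = {1, 5, 7}  B3 = {1, 2, 5}  B4 = {1, 4, 5}  B5 = {1, 5, 6}
Tree: B1–B2, B2–B3, B3–B4, B4–B5
Each bag holds 3 vertices, so the decomposition has width 2, which upper-bounds the treewidth. Since 1–3–5–7–1 is a cycle in G, G is not acyclic. Forests are exactly the graphs of treewidth ≤ 1, so tw(G) ≥ 2. Therefore the treewidth is 2.

2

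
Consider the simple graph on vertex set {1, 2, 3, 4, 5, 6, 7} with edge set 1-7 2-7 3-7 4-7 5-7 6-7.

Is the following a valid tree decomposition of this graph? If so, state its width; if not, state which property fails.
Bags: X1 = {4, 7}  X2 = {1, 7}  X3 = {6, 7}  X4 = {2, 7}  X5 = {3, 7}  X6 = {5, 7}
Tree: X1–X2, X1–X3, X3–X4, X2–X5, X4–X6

Checking the three conditions: (i) the bags cover all of {1, 2, 3, 4, 5, 6, 7}; (ii) for each edge, some bag contains both endpoints; (iii) the bags containing any fixed vertex form a subtree. All hold, so the decomposition is valid with width 2 − 1 = 1.

Yes; width 1.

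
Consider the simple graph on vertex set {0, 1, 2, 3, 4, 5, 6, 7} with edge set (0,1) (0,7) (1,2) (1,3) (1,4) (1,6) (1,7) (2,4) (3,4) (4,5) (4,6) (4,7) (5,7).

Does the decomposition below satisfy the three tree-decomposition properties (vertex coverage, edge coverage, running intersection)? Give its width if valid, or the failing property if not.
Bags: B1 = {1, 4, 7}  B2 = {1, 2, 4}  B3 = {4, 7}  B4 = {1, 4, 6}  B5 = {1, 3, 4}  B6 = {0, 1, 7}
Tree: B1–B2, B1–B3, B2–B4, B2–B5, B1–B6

A tree decomposition must satisfy three properties: every vertex lies in some bag; for every edge, both endpoints lie together in some bag; and for every vertex, the bags containing it form a connected subtree. Here vertex 5 appears in no bag, so the decomposition is invalid.

No — vertex 5 appears in no bag.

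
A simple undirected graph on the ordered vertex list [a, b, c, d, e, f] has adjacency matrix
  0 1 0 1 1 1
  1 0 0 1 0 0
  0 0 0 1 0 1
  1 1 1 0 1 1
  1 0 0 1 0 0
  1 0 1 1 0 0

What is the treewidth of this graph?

2

A width-2 tree decomposition is:
Bags: B1 = {a, d, f}  B2 = {c, d, f}  B3 = {a, d, e}  B4 = {a, b, d}
Tree: B1–B2, B1–B3, B1–B4
Each bag holds 3 vertices, so the decomposition has width 2, which upper-bounds the treewidth. For the lower bound, the 3 vertices {c, d, f} are pairwise adjacent, and any tree decomposition puts a clique entirely inside one bag — forcing width ≥ 2. Hence tw(G) = 2 exactly.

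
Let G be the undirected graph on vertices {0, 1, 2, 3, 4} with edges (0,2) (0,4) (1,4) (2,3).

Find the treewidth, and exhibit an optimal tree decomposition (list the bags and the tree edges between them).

Treewidth 1.
Bags: B1 = {1, 4}  B2 = {0, 4}  B3 = {0, 2}  B4 = {2, 3}
Tree: B1–B2, B2–B3, B3–B4

Every bag has size at most 2, so the width is 2 − 1 = 1 and tw(G) ≤ 1. Since G has at least one edge (e.g. 1–4), it is not an edgeless graph, so tw(G) ≥ 1. Therefore the treewidth is 1.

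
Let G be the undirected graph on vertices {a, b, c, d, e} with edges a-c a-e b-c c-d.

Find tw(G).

A width-1 tree decomposition is:
Bags: B1 = {a, c}  B2 = {b, c}  B3 = {c, d}  B4 = {a, e}
Tree: B1–B2, B1–B3, B1–B4
Every bag has size at most 2, so the width is 2 − 1 = 1 and tw(G) ≤ 1. Since G has at least one edge (e.g. a–c), it is not an edgeless graph, so tw(G) ≥ 1. The upper and lower bounds meet at 1, so that is the treewidth.

1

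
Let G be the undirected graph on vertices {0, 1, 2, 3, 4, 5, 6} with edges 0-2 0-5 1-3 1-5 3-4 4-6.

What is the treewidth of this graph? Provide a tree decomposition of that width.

Treewidth 1.
One optimal decomposition is:
Bags: B1 = {4, 6}  B2 = {3, 4}  B3 = {1, 3}  B4 = {1, 5}  B5 = {0, 5}  B6 = {0, 2}
Tree: B1–B2, B2–B3, B3–B4, B4–B5, B5–B6

Every bag has size at most 2, so the width is 2 − 1 = 1 and tw(G) ≤ 1. Since G has at least one edge (e.g. 6–4), it is not an edgeless graph, so tw(G) ≥ 1. The upper and lower bounds meet at 1, so that is the treewidth.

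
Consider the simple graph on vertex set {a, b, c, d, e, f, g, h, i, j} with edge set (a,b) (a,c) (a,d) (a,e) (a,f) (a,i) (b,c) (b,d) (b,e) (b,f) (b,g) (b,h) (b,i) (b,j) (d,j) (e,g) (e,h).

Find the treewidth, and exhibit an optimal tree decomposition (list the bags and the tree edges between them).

Treewidth 2.
One such decomposition:
Bags: B1 = {b, d, j}  B2 = {a, b, d}  B3 = {a, b, e}  B4 = {a, b, f}  B5 = {b, e, g}  B6 = {a, b, i}  B7 = {a, b, c}  B8 = {b, e, h}
Tree: B1–B2, B2–B3, B3–B4, B3–B5, B2–B6, B2–B7, B5–B8

Every bag has size at most 3, so the width is 3 − 1 = 2 and tw(G) ≤ 2. For the lower bound, the 3 vertices {b, e, g} are pairwise adjacent, and any tree decomposition puts a clique entirely inside one bag — forcing width ≥ 2. The upper and lower bounds meet at 2, so that is the treewidth.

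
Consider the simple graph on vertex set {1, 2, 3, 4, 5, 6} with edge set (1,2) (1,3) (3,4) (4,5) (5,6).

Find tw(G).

1

A width-1 tree decomposition is:
Bags: B1 = {1, 2}  B2 = {1, 3}  B3 = {3, 4}  B4 = {4, 5}  B5 = {5, 6}
Tree: B1–B2, B2–B3, B3–B4, B4–B5
Every bag has size at most 2, so the width is 2 − 1 = 1 and tw(G) ≤ 1. G has an edge, so its treewidth is at least 1. The upper and lower bounds meet at 1, so that is the treewidth.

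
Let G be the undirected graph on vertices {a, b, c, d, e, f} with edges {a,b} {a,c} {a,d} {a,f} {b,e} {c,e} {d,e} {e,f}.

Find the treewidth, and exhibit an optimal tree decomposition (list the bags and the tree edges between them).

Treewidth 2.
One such decomposition:
Bags: B1 = {a, e, f}  B2 = {a, d, e}  B3 = {a, b, e}  B4 = {a, c, e}
Tree: B1–B2, B2–B3, B3–B4

Each bag holds 3 vertices, so the decomposition has width 2, which upper-bounds the treewidth. The edges a–f–e–d–a form a cycle, so G is not a tree and its treewidth is at least 2. The upper and lower bounds meet at 2, so that is the treewidth.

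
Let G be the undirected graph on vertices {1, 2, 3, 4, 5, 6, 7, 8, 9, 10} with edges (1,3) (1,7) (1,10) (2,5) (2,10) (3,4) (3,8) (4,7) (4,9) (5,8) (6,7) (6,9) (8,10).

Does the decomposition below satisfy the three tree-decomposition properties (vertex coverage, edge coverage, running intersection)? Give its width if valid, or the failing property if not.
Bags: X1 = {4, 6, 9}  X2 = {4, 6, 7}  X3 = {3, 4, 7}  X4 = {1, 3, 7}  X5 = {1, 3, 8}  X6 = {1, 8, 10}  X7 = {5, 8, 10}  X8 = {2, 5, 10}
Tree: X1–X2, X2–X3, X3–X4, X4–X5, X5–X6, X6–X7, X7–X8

Yes; width 2.

Every vertex of G appears in some bag (union = {1, 2, 3, 4, 5, 6, 7, 8, 9, 10}); every edge is covered by a bag; and for each vertex v the set of bags containing v is connected in the bag tree. The decomposition is therefore valid. The largest bag has 3 vertices, so the width is 2.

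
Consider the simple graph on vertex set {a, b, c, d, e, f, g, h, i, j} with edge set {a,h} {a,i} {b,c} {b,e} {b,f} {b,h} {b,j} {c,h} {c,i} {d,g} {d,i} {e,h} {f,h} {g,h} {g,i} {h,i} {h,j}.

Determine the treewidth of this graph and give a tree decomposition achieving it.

Treewidth 2.
One such decomposition:
Bags: B1 = {b, c, h}  B2 = {c, h, i}  B3 = {b, e, h}  B4 = {b, f, h}  B5 = {b, h, j}  B6 = {a, h, i}  B7 = {g, h, i}  B8 = {d, g, i}
Tree: B1–B2, B1–B3, B3–B4, B4–B5, B2–B6, B2–B7, B7–B8

The largest bag has 3 vertices, giving width 2; this decomposition certifies tw(G) ≤ 2. For the lower bound, the 3 vertices {d, g, i} are pairwise adjacent, and any tree decomposition puts a clique entirely inside one bag — forcing width ≥ 2. The upper and lower bounds meet at 2, so that is the treewidth.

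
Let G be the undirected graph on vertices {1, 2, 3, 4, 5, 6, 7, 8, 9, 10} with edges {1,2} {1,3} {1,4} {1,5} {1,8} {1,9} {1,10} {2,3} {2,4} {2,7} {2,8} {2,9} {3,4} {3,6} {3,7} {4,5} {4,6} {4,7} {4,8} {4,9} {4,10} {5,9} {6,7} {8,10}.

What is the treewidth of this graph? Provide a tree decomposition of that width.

Each bag holds 4 vertices, so the decomposition has width 3, which upper-bounds the treewidth. On the other hand G contains the 4-clique {1, 2, 4, 8}. A clique must lie in a single bag of any decomposition, so no decomposition can have width below 3. Hence tw(G) = 3 exactly.

Treewidth 3.
One such decomposition:
Bags: B1 = {1, 2, 4, 9}  B2 = {1, 2, 3, 4}  B3 = {1, 2, 4, 8}  B4 = {1, 4, 5, 9}  B5 = {2, 3, 4, 7}  B6 = {3, 4, 6, 7}  B7 = {1, 4, 8, 10}
Tree: B1–B2, B2–B3, B1–B4, B2–B5, B5–B6, B3–B7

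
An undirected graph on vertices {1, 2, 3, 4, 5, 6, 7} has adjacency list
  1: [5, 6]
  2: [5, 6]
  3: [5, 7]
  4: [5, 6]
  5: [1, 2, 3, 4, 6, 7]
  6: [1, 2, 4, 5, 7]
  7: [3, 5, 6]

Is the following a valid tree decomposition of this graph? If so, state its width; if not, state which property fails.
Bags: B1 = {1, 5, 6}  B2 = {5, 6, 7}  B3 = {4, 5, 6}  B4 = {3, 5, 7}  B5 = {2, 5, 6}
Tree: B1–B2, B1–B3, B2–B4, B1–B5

Checking the three conditions: (i) the bags cover all of {1, 2, 3, 4, 5, 6, 7}; (ii) for each edge, some bag contains both endpoints; (iii) the bags containing any fixed vertex form a subtree. All hold, so the decomposition is valid with width 3 − 1 = 2.

Yes; width 2.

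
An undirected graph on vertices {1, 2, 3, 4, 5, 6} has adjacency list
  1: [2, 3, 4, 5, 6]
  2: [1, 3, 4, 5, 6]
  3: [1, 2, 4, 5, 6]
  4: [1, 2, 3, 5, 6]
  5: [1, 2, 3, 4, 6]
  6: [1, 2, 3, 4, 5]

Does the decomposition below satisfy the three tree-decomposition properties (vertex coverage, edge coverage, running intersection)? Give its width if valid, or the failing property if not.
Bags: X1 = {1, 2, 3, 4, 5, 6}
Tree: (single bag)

Checking the three conditions: (i) the bags cover all of {1, 2, 3, 4, 5, 6}; (ii) for each edge, some bag contains both endpoints; (iii) the bags containing any fixed vertex form a subtree. All hold, so the decomposition is valid with width 6 − 1 = 5.

Yes; width 5.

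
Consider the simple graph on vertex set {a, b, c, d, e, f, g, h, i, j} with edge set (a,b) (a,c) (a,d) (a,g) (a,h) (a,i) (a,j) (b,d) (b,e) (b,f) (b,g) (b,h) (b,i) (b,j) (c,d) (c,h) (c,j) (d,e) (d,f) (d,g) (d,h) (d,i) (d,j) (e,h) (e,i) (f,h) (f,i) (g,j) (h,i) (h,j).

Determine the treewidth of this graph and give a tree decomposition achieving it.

Each bag holds 5 vertices, so the decomposition has width 4, which upper-bounds the treewidth. On the other hand G contains the 5-clique {a, b, d, g, j}. A clique must lie in a single bag of any decomposition, so no decomposition can have width below 4. Therefore the treewidth is 4.

Treewidth 4.
Bags: B1 = {a, b, d, h, j}  B2 = {a, c, d, h, j}  B3 = {a, b, d, h, i}  B4 = {b, d, f, h, i}  B5 = {b, d, e, h, i}  B6 = {a, b, d, g, j}
Tree: B1–B2, B1–B3, B3–B4, B3–B5, B1–B6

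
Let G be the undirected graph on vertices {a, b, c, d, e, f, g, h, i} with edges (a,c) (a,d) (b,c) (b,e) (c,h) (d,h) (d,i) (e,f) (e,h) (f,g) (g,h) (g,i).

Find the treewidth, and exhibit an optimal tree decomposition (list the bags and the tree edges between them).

The largest bag has 4 vertices, giving width 3; this decomposition certifies tw(G) ≤ 3. For the lower bound: the 4 vertex sets {a,b,c}, {d}, {h}, {e,f,g,i} are disjoint, each induces a connected subgraph, and every pair is joined by at least one edge of G. Contracting each set to a single vertex therefore yields K_{4} as a minor, and since treewidth is minor-monotone, tw(G) ≥ tw(K_{4}) = 3. Hence tw(G) = 3 exactly.

Treewidth 3.
Bags: B1 = {a, b, c, d}  B2 = {b, c, d, h}  B3 = {b, d, e, h}  B4 = {d, e, h, i}  B5 = {e, g, h, i}  B6 = {e, f, g, i}
Tree: B1–B2, B2–B3, B3–B4, B4–B5, B5–B6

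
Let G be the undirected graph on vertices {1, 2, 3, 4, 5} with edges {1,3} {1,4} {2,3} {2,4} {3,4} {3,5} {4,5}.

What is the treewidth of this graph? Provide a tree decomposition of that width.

Each bag holds 3 vertices, so the decomposition has width 2, which upper-bounds the treewidth. On the other hand G contains the 3-clique {1, 3, 4}. A clique must lie in a single bag of any decomposition, so no decomposition can have width below 2. Hence tw(G) = 2 exactly.

Treewidth 2.
One such decomposition:
Bags: B1 = {3, 4, 5}  B2 = {2, 3, 4}  B3 = {1, 3, 4}
Tree: B1–B2, B1–B3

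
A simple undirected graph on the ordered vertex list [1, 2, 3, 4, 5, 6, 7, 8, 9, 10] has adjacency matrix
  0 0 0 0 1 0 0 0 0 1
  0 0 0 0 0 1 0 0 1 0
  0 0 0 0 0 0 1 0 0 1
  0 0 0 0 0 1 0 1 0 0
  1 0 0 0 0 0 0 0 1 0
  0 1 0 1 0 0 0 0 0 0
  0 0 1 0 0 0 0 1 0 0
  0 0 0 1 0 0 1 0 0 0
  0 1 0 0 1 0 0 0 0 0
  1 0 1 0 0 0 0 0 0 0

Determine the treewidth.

2

A width-2 tree decomposition is:
Bags: B1 = {2, 4, 6}  B2 = {2, 4, 9}  B3 = {4, 5, 9}  B4 = {1, 4, 5}  B5 = {1, 4, 10}  B6 = {3, 4, 10}  B7 = {3, 4, 7}  B8 = {4, 7, 8}
Tree: B1–B2, B2–B3, B3–B4, B4–B5, B5–B6, B6–B7, B7–B8
Each bag holds 3 vertices, so the decomposition has width 2, which upper-bounds the treewidth. For the lower bound, G contains the cycle 4–6–2–9–5–1–10–3–7–8–4, so G is not a forest; only forests have treewidth ≤ 1, hence tw(G) ≥ 2. Hence tw(G) = 2 exactly.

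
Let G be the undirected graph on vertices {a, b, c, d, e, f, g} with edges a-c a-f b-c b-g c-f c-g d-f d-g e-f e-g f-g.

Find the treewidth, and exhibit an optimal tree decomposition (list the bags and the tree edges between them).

The largest bag has 3 vertices, giving width 2; this decomposition certifies tw(G) ≤ 2. On the other hand G contains the 3-clique {d, f, g}. A clique must lie in a single bag of any decomposition, so no decomposition can have width below 2. The upper and lower bounds meet at 2, so that is the treewidth.

Treewidth 2.
One such decomposition:
Bags: B1 = {c, f, g}  B2 = {b, c, g}  B3 = {e, f, g}  B4 = {a, c, f}  B5 = {d, f, g}
Tree: B1–B2, B1–B3, B1–B4, B3–B5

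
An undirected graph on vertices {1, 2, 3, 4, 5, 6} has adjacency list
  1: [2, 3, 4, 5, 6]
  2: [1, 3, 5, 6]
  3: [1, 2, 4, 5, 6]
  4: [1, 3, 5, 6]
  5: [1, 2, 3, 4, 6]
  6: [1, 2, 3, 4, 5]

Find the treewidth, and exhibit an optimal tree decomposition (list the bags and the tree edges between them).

Treewidth 4.
One such decomposition:
Bags: B1 = {1, 2, 3, 5, 6}  B2 = {1, 3, 4, 5, 6}
Tree: B1–B2

The largest bag has 5 vertices, giving width 4; this decomposition certifies tw(G) ≤ 4. On the other hand G contains the 5-clique {1, 2, 3, 5, 6}. A clique must lie in a single bag of any decomposition, so no decomposition can have width below 4. Therefore the treewidth is 4.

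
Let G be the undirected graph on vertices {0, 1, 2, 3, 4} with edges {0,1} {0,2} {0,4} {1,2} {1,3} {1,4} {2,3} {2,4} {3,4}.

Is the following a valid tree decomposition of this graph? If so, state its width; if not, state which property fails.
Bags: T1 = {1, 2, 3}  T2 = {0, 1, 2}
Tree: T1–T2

No — vertex 4 appears in no bag.

A tree decomposition must satisfy three properties: every vertex lies in some bag; for every edge, both endpoints lie together in some bag; and for every vertex, the bags containing it form a connected subtree. Here vertex 4 appears in no bag, so the decomposition is invalid.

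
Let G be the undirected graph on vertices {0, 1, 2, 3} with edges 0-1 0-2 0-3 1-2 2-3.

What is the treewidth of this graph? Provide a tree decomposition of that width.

Treewidth 2.
Bags: B1 = {0, 1, 2}  B2 = {0, 2, 3}
Tree: B1–B2

Each bag holds 3 vertices, so the decomposition has width 2, which upper-bounds the treewidth. Conversely, {0, 1, 2} is a clique of size 3, and the vertices of any clique must share a bag in every tree decomposition; so some bag has ≥ 3 vertices and tw(G) ≥ 2. Hence tw(G) = 2 exactly.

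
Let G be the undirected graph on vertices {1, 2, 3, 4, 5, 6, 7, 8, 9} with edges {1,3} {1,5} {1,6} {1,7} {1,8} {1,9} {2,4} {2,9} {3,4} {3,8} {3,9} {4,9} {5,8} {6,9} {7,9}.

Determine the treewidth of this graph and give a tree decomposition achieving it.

Every bag has size at most 3, so the width is 3 − 1 = 2 and tw(G) ≤ 2. On the other hand G contains the 3-clique {1, 3, 8}. A clique must lie in a single bag of any decomposition, so no decomposition can have width below 2. Hence tw(G) = 2 exactly.

Treewidth 2.
One such decomposition:
Bags: B1 = {1, 3, 9}  B2 = {1, 3, 8}  B3 = {3, 4, 9}  B4 = {1, 6, 9}  B5 = {1, 7, 9}  B6 = {2, 4, 9}  B7 = {1, 5, 8}
Tree: B1–B2, B1–B3, B1–B4, B4–B5, B3–B6, B2–B7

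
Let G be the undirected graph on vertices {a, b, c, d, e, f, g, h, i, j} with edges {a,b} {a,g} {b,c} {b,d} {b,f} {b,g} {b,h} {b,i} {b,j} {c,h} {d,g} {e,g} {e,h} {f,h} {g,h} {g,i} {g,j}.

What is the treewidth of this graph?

2

A width-2 tree decomposition is:
Bags: B1 = {b, f, h}  B2 = {b, g, h}  B3 = {b, g, i}  B4 = {e, g, h}  B5 = {b, d, g}  B6 = {a, b, g}  B7 = {b, c, h}  B8 = {b, g, j}
Tree: B1–B2, B2–B3, B2–B4, B3–B5, B3–B6, B1–B7, B6–B8
The largest bag has 3 vertices, giving width 2; this decomposition certifies tw(G) ≤ 2. On the other hand G contains the 3-clique {e, g, h}. A clique must lie in a single bag of any decomposition, so no decomposition can have width below 2. Therefore the treewidth is 2.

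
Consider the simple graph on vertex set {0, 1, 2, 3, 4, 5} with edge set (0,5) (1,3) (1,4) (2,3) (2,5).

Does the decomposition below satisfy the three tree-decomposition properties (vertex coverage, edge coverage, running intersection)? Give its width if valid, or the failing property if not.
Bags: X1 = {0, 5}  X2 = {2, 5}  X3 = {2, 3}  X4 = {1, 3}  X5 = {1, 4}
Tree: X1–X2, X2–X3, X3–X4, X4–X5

Yes; width 1.

Checking the three conditions: (i) the bags cover all of {0, 1, 2, 3, 4, 5}; (ii) for each edge, some bag contains both endpoints; (iii) the bags containing any fixed vertex form a subtree. All hold, so the decomposition is valid with width 2 − 1 = 1.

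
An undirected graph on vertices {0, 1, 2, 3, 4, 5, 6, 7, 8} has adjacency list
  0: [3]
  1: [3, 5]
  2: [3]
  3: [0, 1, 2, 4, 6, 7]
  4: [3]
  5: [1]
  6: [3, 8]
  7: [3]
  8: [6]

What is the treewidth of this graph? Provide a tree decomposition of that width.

The largest bag has 2 vertices, giving width 1; this decomposition certifies tw(G) ≤ 1. Since G has at least one edge (e.g. 2–3), it is not an edgeless graph, so tw(G) ≥ 1. The upper and lower bounds meet at 1, so that is the treewidth.

Treewidth 1.
Bags: B1 = {2, 3}  B2 = {3, 6}  B3 = {0, 3}  B4 = {3, 7}  B5 = {1, 3}  B6 = {1, 5}  B7 = {3, 4}  B8 = {6, 8}
Tree: B1–B2, B1–B3, B1–B4, B2–B5, B5–B6, B4–B7, B2–B8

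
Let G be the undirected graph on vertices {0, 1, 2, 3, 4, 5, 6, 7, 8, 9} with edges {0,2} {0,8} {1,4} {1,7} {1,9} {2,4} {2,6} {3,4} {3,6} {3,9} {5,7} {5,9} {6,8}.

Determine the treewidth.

2

A width-2 tree decomposition is:
Bags: B1 = {0, 2, 8}  B2 = {2, 6, 8}  B3 = {2, 4, 6}  B4 = {3, 4, 6}  B5 = {1, 3, 4}  B6 = {1, 3, 9}  B7 = {1, 7, 9}  B8 = {5, 7, 9}
Tree: B1–B2, B2–B3, B3–B4, B4–B5, B5–B6, B6–B7, B7–B8
Every bag has size at most 3, so the width is 3 − 1 = 2 and tw(G) ≤ 2. For the lower bound, G contains the cycle 0–8–6–2–0, so G is not a forest; only forests have treewidth ≤ 1, hence tw(G) ≥ 2. Combining the bounds, tw(G) = 2.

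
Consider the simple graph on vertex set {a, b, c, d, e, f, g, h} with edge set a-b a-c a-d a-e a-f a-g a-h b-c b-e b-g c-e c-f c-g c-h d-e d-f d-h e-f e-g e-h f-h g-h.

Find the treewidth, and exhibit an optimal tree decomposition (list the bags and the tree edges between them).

Treewidth 4.
One such decomposition:
Bags: B1 = {a, c, e, f, h}  B2 = {a, d, e, f, h}  B3 = {a, c, e, g, h}  B4 = {a, b, c, e, g}
Tree: B1–B2, B1–B3, B3–B4

The largest bag has 5 vertices, giving width 4; this decomposition certifies tw(G) ≤ 4. Conversely, {a, d, e, f, h} is a clique of size 5, and the vertices of any clique must share a bag in every tree decomposition; so some bag has ≥ 5 vertices and tw(G) ≥ 4. Combining the bounds, tw(G) = 4.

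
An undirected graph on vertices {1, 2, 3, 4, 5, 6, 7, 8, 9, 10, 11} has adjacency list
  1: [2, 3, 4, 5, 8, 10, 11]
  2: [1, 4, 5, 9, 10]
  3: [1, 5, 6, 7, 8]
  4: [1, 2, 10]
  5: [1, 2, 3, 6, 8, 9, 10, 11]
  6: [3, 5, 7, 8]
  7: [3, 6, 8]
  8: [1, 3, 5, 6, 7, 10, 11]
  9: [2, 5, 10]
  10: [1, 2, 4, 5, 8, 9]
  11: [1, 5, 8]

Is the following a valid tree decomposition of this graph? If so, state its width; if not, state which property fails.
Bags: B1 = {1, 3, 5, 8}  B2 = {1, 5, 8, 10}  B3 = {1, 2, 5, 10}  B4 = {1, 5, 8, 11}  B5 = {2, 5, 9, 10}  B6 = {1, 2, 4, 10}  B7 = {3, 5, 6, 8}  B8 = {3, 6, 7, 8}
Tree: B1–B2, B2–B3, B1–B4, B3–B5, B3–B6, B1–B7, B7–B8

Every vertex of G appears in some bag (union = {1, 2, 3, 4, 5, 6, 7, 8, 9, 10, 11}); every edge is covered by a bag; and for each vertex v the set of bags containing v is connected in the bag tree. The decomposition is therefore valid. The largest bag has 4 vertices, so the width is 3.

Yes; width 3.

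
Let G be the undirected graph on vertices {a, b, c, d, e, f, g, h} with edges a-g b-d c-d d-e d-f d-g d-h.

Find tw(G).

1

A width-1 tree decomposition is:
Bags: B1 = {c, d}  B2 = {d, g}  B3 = {d, h}  B4 = {a, g}  B5 = {d, f}  B6 = {b, d}  B7 = {d, e}
Tree: B1–B2, B1–B3, B2–B4, B1–B5, B2–B6, B6–B7
Each bag holds 2 vertices, so the decomposition has width 1, which upper-bounds the treewidth. G has an edge, so its treewidth is at least 1. Therefore the treewidth is 1.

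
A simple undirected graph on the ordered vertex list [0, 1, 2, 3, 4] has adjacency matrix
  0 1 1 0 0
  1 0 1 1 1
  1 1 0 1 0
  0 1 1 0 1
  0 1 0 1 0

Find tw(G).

2

A width-2 tree decomposition is:
Bags: B1 = {1, 2, 3}  B2 = {1, 3, 4}  B3 = {0, 1, 2}
Tree: B1–B2, B1–B3
The largest bag has 3 vertices, giving width 2; this decomposition certifies tw(G) ≤ 2. On the other hand G contains the 3-clique {0, 1, 2}. A clique must lie in a single bag of any decomposition, so no decomposition can have width below 2. Therefore the treewidth is 2.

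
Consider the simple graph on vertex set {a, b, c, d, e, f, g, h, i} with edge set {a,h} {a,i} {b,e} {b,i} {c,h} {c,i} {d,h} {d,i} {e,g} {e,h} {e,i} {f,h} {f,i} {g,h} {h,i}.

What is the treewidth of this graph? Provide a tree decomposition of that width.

The largest bag has 3 vertices, giving width 2; this decomposition certifies tw(G) ≤ 2. On the other hand G contains the 3-clique {e, g, h}. A clique must lie in a single bag of any decomposition, so no decomposition can have width below 2. Therefore the treewidth is 2.

Treewidth 2.
One optimal decomposition is:
Bags: B1 = {c, h, i}  B2 = {e, h, i}  B3 = {f, h, i}  B4 = {d, h, i}  B5 = {e, g, h}  B6 = {a, h, i}  B7 = {b, e, i}
Tree: B1–B2, B2–B3, B3–B4, B2–B5, B4–B6, B2–B7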